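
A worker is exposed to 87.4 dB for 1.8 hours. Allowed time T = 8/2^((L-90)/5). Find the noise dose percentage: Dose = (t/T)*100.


T_allowed = 8 / 2^((87.4 - 90)/5) = 11.4716 hr
Dose = 1.8 / 11.4716 * 100 = 15.691 %


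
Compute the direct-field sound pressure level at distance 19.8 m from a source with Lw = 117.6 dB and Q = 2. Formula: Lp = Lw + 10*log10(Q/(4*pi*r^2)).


4*pi*r^2 = 4*pi*19.8^2 = 4926.52 m^2
Q / (4*pi*r^2) = 2 / 4926.52 = 0.000405966
Lp = 117.6 + 10*log10(0.000405966) = 83.685 dB


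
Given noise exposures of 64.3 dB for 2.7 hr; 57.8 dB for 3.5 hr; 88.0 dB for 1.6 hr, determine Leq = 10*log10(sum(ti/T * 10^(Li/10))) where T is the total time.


T_total = 2.7 + 3.5 + 1.6 = 7.8 hr
(2.7/7.8) * 10^(64.3/10) = 931685
(3.5/7.8) * 10^(57.8/10) = 270379
(1.6/7.8) * 10^(88.0/10) = 1.29427e+08
Sum = 931685 + 270379 + 1.29427e+08 = 1.30629e+08
Leq = 10*log10(1.30629e+08) = 81.16 dB


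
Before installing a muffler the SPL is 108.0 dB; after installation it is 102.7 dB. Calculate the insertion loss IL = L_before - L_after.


Insertion loss = SPL without muffler - SPL with muffler
IL = 108.0 - 102.7 = 5.3 dB


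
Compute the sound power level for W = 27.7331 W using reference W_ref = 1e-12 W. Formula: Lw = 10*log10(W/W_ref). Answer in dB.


W / W_ref = 27.7331 / 1e-12 = 2.77331e+13
Lw = 10 * log10(2.77331e+13) = 134.43 dB


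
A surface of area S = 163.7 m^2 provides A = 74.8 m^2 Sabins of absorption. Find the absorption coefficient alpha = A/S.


Absorption coefficient = absorbed power / incident power
alpha = A / S = 74.8 / 163.7 = 0.45693


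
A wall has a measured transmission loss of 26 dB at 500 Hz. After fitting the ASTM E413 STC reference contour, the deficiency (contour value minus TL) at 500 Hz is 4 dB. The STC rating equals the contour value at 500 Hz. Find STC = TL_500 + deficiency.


By ASTM E413, STC = value of the fitted reference contour at 500 Hz.
Contour value at 500 Hz = TL_500 + deficiency = 26 + 4 = 30
STC = 30


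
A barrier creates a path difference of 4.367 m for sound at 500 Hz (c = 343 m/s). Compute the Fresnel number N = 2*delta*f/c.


N = 2*delta*f/c = 2*delta/lambda, where lambda = c/f
lambda = 343 / 500 = 0.686 m
N = 2 * 4.367 / 0.686 = 12.732


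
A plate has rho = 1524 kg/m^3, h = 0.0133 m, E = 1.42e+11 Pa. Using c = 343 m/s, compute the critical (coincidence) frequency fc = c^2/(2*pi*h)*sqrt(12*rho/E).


12*rho/E = 12*1524/1.42e+11 = 1.28789e-07
sqrt(12*rho/E) = sqrt(1.28789e-07) = 0.000358872
c^2/(2*pi*h) = 343^2/(2*pi*0.0133) = 1.40785e+06
fc = 1.40785e+06 * 0.000358872 = 505.24 Hz


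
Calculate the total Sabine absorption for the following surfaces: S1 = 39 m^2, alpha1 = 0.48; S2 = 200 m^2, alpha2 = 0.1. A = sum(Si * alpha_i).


39 * 0.48 = 18.72
200 * 0.1 = 20
A_total = 18.72 + 20 = 38.72 m^2


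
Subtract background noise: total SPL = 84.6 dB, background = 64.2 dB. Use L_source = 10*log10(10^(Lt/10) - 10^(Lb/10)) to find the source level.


10^(84.6/10) = 2.88403e+08
10^(64.2/10) = 2.63027e+06
Difference = 2.88403e+08 - 2.63027e+06 = 2.85773e+08
L_source = 10*log10(2.85773e+08) = 84.56 dB


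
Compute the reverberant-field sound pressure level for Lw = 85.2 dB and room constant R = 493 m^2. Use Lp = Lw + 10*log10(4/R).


4/R = 4/493 = 0.00811359
Lp = 85.2 + 10*log10(0.00811359) = 64.292 dB


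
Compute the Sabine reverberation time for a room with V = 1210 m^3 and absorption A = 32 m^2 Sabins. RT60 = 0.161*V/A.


RT60 = 0.161 * 1210 / 32 = 6.0878 s


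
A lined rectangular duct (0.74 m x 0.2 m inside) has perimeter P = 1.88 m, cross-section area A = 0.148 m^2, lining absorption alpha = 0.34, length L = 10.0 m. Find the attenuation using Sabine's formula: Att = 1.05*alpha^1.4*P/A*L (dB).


alpha^1.4 = 0.34^1.4 = 0.220836
Attenuation rate = 1.05 * alpha^1.4 * P / A
= 1.05 * 0.220836 * 1.88 / 0.148 = 2.94547 dB/m
Total Att = 2.94547 * 10.0 = 29.455 dB


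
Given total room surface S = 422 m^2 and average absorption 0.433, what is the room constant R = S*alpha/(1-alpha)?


R = 422 * 0.433 / (1 - 0.433) = 322.27 m^2


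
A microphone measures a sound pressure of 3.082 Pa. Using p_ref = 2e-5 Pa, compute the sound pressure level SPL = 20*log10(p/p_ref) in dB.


p / p_ref = 3.082 / 2e-5 = 154100
SPL = 20 * log10(154100) = 103.76 dB


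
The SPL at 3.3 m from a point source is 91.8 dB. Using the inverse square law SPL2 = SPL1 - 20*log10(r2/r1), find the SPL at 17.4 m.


r2/r1 = 17.4/3.3 = 5.27273
Correction = 20*log10(5.27273) = 14.4407 dB
SPL2 = 91.8 - 14.4407 = 77.359 dB


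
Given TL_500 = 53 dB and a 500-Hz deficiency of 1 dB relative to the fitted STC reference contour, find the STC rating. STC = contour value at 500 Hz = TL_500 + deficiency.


By ASTM E413, STC = value of the fitted reference contour at 500 Hz.
Contour value at 500 Hz = TL_500 + deficiency = 53 + 1 = 54
STC = 54


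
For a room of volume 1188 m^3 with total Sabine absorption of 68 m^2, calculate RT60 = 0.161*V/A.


RT60 = 0.161 * 1188 / 68 = 2.8128 s


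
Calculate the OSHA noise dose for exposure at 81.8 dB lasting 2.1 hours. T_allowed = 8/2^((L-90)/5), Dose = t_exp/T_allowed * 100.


T_allowed = 8 / 2^((81.8 - 90)/5) = 24.9333 hr
Dose = 2.1 / 24.9333 * 100 = 8.4225 %


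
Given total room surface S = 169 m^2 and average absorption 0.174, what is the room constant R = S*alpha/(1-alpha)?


R = 169 * 0.174 / (1 - 0.174) = 35.6 m^2


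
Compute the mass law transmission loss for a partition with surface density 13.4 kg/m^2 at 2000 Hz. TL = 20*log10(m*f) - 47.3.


m * f = 13.4 * 2000 = 26800
20*log10(26800) = 88.5627 dB
TL = 88.5627 - 47.3 = 41.263 dB


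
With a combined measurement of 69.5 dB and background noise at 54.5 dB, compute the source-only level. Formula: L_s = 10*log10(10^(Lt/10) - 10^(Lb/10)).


10^(69.5/10) = 8.91251e+06
10^(54.5/10) = 281838
Difference = 8.91251e+06 - 281838 = 8.63067e+06
L_source = 10*log10(8.63067e+06) = 69.36 dB


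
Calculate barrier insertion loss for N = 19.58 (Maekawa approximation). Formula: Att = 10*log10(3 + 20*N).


3 + 20*N = 3 + 20*19.58 = 394.6
Att = 10*log10(394.6) = 25.962 dB


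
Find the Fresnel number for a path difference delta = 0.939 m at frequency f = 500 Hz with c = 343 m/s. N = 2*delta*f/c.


N = 2*delta*f/c = 2*delta/lambda, where lambda = c/f
lambda = 343 / 500 = 0.686 m
N = 2 * 0.939 / 0.686 = 2.7376


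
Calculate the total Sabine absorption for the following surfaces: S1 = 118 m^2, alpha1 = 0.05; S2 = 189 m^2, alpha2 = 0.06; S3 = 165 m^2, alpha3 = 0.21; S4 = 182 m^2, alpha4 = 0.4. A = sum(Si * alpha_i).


118 * 0.05 = 5.9
189 * 0.06 = 11.34
165 * 0.21 = 34.65
182 * 0.4 = 72.8
A_total = 5.9 + 11.34 + 34.65 + 72.8 = 124.69 m^2


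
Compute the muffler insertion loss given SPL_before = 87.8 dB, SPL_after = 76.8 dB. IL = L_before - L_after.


Insertion loss = SPL without muffler - SPL with muffler
IL = 87.8 - 76.8 = 11 dB


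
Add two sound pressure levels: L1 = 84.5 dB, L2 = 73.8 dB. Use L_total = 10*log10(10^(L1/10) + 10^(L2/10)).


10^(84.5/10) = 2.81838e+08
10^(73.8/10) = 2.39883e+07
Sum = 2.81838e+08 + 2.39883e+07 = 3.05826e+08
L_total = 10*log10(3.05826e+08) = 84.855 dB


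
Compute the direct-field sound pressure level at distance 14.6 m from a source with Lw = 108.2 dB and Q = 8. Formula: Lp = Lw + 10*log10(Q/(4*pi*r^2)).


4*pi*r^2 = 4*pi*14.6^2 = 2678.65 m^2
Q / (4*pi*r^2) = 8 / 2678.65 = 0.00298658
Lp = 108.2 + 10*log10(0.00298658) = 82.952 dB


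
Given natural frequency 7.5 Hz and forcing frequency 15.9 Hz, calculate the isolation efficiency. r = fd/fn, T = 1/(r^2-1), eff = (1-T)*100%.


r = 15.9 / 7.5 = 2.12
r^2 - 1 = 2.12^2 - 1 = 3.4944
T = 1/3.4944 = 0.286172
Efficiency = (1 - 0.286172)*100 = 71.383 %


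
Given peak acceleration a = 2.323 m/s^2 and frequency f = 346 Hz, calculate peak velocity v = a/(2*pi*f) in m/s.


omega = 2*pi*f = 2*pi*346 = 2173.98 rad/s
v = a / omega = 2.323 / 2173.98 = 0.0010685 m/s


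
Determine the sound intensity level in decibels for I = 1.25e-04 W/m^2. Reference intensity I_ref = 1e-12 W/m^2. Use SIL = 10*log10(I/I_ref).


I / I_ref = 1.25e-04 / 1e-12 = 1.25e+08
SIL = 10 * log10(1.25e+08) = 80.969 dB


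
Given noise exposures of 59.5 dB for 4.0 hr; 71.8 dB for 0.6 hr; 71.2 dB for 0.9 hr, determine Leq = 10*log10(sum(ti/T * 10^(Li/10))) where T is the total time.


T_total = 4.0 + 0.6 + 0.9 = 5.5 hr
(4.0/5.5) * 10^(59.5/10) = 648183
(0.6/5.5) * 10^(71.8/10) = 1.65116e+06
(0.9/5.5) * 10^(71.2/10) = 2.15715e+06
Sum = 648183 + 1.65116e+06 + 2.15715e+06 = 4.45649e+06
Leq = 10*log10(4.45649e+06) = 66.49 dB


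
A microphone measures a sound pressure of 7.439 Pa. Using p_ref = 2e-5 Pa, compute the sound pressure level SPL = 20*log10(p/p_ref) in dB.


p / p_ref = 7.439 / 2e-5 = 371950
SPL = 20 * log10(371950) = 111.41 dB


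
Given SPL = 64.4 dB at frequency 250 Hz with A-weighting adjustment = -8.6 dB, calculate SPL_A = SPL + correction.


A-weighting table: 250 Hz -> -8.6 dB correction
SPL_A = SPL + correction = 64.4 + (-8.6) = 55.8 dBA


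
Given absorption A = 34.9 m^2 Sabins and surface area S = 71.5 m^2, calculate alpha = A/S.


Absorption coefficient = absorbed power / incident power
alpha = A / S = 34.9 / 71.5 = 0.48811


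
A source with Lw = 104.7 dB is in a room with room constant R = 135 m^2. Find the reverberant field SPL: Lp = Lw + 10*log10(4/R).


4/R = 4/135 = 0.0296296
Lp = 104.7 + 10*log10(0.0296296) = 89.417 dB


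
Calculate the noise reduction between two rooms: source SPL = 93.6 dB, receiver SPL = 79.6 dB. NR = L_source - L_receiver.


NR = L_source - L_receiver (difference between source and receiving room levels)
NR = 93.6 - 79.6 = 14 dB


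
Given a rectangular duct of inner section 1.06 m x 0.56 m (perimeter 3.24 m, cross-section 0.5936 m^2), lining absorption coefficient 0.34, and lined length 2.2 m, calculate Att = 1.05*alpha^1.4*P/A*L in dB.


alpha^1.4 = 0.34^1.4 = 0.220836
Attenuation rate = 1.05 * alpha^1.4 * P / A
= 1.05 * 0.220836 * 3.24 / 0.5936 = 1.26564 dB/m
Total Att = 1.26564 * 2.2 = 2.7844 dB


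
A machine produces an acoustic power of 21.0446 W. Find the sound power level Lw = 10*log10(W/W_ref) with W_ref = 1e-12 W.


W / W_ref = 21.0446 / 1e-12 = 2.10446e+13
Lw = 10 * log10(2.10446e+13) = 133.23 dB


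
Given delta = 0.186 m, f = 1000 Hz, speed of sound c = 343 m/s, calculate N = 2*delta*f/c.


N = 2*delta*f/c = 2*delta/lambda, where lambda = c/f
lambda = 343 / 1000 = 0.343 m
N = 2 * 0.186 / 0.343 = 1.0845


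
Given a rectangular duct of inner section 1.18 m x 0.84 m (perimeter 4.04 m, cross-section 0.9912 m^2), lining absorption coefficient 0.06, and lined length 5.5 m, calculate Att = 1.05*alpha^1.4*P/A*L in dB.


alpha^1.4 = 0.06^1.4 = 0.0194721
Attenuation rate = 1.05 * alpha^1.4 * P / A
= 1.05 * 0.0194721 * 4.04 / 0.9912 = 0.083334 dB/m
Total Att = 0.083334 * 5.5 = 0.45834 dB


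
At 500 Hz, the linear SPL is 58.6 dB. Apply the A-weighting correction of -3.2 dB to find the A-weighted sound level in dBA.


A-weighting table: 500 Hz -> -3.2 dB correction
SPL_A = SPL + correction = 58.6 + (-3.2) = 55.4 dBA


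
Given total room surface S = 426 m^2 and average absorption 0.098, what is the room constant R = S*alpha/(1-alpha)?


R = 426 * 0.098 / (1 - 0.098) = 46.284 m^2


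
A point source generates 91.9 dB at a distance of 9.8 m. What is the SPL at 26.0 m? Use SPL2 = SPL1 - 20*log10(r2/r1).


r2/r1 = 26.0/9.8 = 2.65306
Correction = 20*log10(2.65306) = 8.47494 dB
SPL2 = 91.9 - 8.47494 = 83.425 dB


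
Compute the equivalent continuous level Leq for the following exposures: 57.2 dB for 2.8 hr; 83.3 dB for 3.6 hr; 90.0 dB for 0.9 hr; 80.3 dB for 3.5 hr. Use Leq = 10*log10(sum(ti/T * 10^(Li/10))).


T_total = 2.8 + 3.6 + 0.9 + 3.5 = 10.8 hr
(2.8/10.8) * 10^(57.2/10) = 136061
(3.6/10.8) * 10^(83.3/10) = 7.12654e+07
(0.9/10.8) * 10^(90.0/10) = 8.33333e+07
(3.5/10.8) * 10^(80.3/10) = 3.47252e+07
Sum = 136061 + 7.12654e+07 + 8.33333e+07 + 3.47252e+07 = 1.8946e+08
Leq = 10*log10(1.8946e+08) = 82.775 dB


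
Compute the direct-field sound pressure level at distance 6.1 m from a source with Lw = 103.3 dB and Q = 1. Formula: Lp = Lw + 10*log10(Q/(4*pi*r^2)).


4*pi*r^2 = 4*pi*6.1^2 = 467.595 m^2
Q / (4*pi*r^2) = 1 / 467.595 = 0.0021386
Lp = 103.3 + 10*log10(0.0021386) = 76.601 dB


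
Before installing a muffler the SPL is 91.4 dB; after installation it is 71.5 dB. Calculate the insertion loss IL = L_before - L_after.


Insertion loss = SPL without muffler - SPL with muffler
IL = 91.4 - 71.5 = 19.9 dB


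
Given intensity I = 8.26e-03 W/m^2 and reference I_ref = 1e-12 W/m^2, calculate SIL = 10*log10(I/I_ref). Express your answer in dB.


I / I_ref = 8.26e-03 / 1e-12 = 8.26e+09
SIL = 10 * log10(8.26e+09) = 99.17 dB


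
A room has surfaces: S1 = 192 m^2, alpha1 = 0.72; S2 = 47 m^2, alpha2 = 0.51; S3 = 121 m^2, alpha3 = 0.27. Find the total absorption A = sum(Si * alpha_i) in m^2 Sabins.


192 * 0.72 = 138.24
47 * 0.51 = 23.97
121 * 0.27 = 32.67
A_total = 138.24 + 23.97 + 32.67 = 194.88 m^2


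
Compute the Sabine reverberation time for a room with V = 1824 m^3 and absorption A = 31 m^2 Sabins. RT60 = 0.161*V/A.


RT60 = 0.161 * 1824 / 31 = 9.473 s


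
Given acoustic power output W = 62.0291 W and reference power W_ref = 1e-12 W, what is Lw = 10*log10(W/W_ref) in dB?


W / W_ref = 62.0291 / 1e-12 = 6.20291e+13
Lw = 10 * log10(6.20291e+13) = 137.93 dB


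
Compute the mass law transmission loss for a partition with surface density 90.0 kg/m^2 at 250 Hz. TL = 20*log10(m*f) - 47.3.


m * f = 90.0 * 250 = 22500
20*log10(22500) = 87.0437 dB
TL = 87.0437 - 47.3 = 39.744 dB


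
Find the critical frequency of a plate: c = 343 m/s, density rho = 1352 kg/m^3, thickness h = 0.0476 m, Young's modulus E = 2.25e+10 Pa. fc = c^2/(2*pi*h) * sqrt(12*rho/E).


12*rho/E = 12*1352/2.25e+10 = 7.21067e-07
sqrt(12*rho/E) = sqrt(7.21067e-07) = 0.000849157
c^2/(2*pi*h) = 343^2/(2*pi*0.0476) = 393370
fc = 393370 * 0.000849157 = 334.03 Hz


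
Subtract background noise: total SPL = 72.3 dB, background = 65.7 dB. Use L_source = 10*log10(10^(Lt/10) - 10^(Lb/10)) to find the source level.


10^(72.3/10) = 1.69824e+07
10^(65.7/10) = 3.71535e+06
Difference = 1.69824e+07 - 3.71535e+06 = 1.3267e+07
L_source = 10*log10(1.3267e+07) = 71.228 dB


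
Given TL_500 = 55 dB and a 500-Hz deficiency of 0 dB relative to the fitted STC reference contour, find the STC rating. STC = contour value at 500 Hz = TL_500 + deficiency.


By ASTM E413, STC = value of the fitted reference contour at 500 Hz.
Contour value at 500 Hz = TL_500 + deficiency = 55 + 0 = 55
STC = 55


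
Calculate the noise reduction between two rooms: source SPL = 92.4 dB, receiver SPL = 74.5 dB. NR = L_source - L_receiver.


NR = L_source - L_receiver (difference between source and receiving room levels)
NR = 92.4 - 74.5 = 17.9 dB


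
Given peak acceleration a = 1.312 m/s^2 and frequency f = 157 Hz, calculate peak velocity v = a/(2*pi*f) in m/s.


omega = 2*pi*f = 2*pi*157 = 986.46 rad/s
v = a / omega = 1.312 / 986.46 = 0.00133 m/s


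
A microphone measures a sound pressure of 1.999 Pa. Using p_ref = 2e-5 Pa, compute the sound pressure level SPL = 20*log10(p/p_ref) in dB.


p / p_ref = 1.999 / 2e-5 = 99950
SPL = 20 * log10(99950) = 99.996 dB


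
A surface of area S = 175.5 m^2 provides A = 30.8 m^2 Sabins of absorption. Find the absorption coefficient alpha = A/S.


Absorption coefficient = absorbed power / incident power
alpha = A / S = 30.8 / 175.5 = 0.1755


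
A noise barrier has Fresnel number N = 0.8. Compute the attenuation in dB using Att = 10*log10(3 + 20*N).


3 + 20*N = 3 + 20*0.8 = 19
Att = 10*log10(19) = 12.788 dB


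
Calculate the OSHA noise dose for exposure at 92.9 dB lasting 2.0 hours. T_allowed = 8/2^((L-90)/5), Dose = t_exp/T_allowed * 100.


T_allowed = 8 / 2^((92.9 - 90)/5) = 5.35171 hr
Dose = 2.0 / 5.35171 * 100 = 37.371 %


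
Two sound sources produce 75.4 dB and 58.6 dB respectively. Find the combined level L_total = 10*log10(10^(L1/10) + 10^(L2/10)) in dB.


10^(75.4/10) = 3.46737e+07
10^(58.6/10) = 724436
Sum = 3.46737e+07 + 724436 = 3.53981e+07
L_total = 10*log10(3.53981e+07) = 75.49 dB


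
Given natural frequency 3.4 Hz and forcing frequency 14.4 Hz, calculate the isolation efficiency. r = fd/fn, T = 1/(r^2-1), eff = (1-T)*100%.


r = 14.4 / 3.4 = 4.23529
r^2 - 1 = 4.23529^2 - 1 = 16.9377
T = 1/16.9377 = 0.0590399
Efficiency = (1 - 0.0590399)*100 = 94.096 %


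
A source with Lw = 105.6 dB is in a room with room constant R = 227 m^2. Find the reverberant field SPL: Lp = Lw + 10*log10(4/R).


4/R = 4/227 = 0.0176211
Lp = 105.6 + 10*log10(0.0176211) = 88.06 dB


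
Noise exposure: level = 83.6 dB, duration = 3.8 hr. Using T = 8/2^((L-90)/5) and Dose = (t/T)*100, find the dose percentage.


T_allowed = 8 / 2^((83.6 - 90)/5) = 19.4271 hr
Dose = 3.8 / 19.4271 * 100 = 19.56 %


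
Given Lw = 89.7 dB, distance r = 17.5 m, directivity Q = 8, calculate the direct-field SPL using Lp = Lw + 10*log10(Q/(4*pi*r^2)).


4*pi*r^2 = 4*pi*17.5^2 = 3848.45 m^2
Q / (4*pi*r^2) = 8 / 3848.45 = 0.00207876
Lp = 89.7 + 10*log10(0.00207876) = 62.878 dB


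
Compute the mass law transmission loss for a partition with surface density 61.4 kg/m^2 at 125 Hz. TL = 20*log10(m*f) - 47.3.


m * f = 61.4 * 125 = 7675
20*log10(7675) = 77.7016 dB
TL = 77.7016 - 47.3 = 30.402 dB


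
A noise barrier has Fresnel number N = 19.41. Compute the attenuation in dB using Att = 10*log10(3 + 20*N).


3 + 20*N = 3 + 20*19.41 = 391.2
Att = 10*log10(391.2) = 25.924 dB


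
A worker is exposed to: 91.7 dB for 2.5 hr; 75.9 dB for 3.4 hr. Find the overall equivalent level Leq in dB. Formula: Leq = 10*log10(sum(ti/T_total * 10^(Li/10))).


T_total = 2.5 + 3.4 = 5.9 hr
(2.5/5.9) * 10^(91.7/10) = 6.26741e+08
(3.4/5.9) * 10^(75.9/10) = 2.24196e+07
Sum = 6.26741e+08 + 2.24196e+07 = 6.49161e+08
Leq = 10*log10(6.49161e+08) = 88.124 dB


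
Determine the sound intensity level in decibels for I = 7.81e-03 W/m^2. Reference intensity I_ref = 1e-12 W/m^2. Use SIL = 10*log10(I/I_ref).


I / I_ref = 7.81e-03 / 1e-12 = 7.81e+09
SIL = 10 * log10(7.81e+09) = 98.927 dB


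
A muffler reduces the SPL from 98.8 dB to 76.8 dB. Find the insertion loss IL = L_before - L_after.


Insertion loss = SPL without muffler - SPL with muffler
IL = 98.8 - 76.8 = 22 dB


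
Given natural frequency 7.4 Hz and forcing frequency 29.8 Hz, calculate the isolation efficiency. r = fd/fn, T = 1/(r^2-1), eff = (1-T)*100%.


r = 29.8 / 7.4 = 4.02703
r^2 - 1 = 4.02703^2 - 1 = 15.217
T = 1/15.217 = 0.065716
Efficiency = (1 - 0.065716)*100 = 93.428 %


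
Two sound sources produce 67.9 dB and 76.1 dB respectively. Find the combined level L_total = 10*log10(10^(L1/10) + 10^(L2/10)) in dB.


10^(67.9/10) = 6.16595e+06
10^(76.1/10) = 4.0738e+07
Sum = 6.16595e+06 + 4.0738e+07 = 4.6904e+07
L_total = 10*log10(4.6904e+07) = 76.712 dB


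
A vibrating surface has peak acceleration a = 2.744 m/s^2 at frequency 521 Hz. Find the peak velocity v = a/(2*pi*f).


omega = 2*pi*f = 2*pi*521 = 3273.54 rad/s
v = a / omega = 2.744 / 3273.54 = 0.00083824 m/s


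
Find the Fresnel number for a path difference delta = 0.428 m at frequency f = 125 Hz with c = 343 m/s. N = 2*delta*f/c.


N = 2*delta*f/c = 2*delta/lambda, where lambda = c/f
lambda = 343 / 125 = 2.744 m
N = 2 * 0.428 / 2.744 = 0.31195


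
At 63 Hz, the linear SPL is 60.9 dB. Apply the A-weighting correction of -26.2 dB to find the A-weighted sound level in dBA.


A-weighting table: 63 Hz -> -26.2 dB correction
SPL_A = SPL + correction = 60.9 + (-26.2) = 34.7 dBA


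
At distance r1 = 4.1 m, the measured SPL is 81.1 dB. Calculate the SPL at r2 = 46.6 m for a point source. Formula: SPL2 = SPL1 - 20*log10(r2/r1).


r2/r1 = 46.6/4.1 = 11.3659
Correction = 20*log10(11.3659) = 21.1121 dB
SPL2 = 81.1 - 21.1121 = 59.988 dB


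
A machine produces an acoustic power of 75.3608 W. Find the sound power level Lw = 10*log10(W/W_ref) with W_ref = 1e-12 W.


W / W_ref = 75.3608 / 1e-12 = 7.53608e+13
Lw = 10 * log10(7.53608e+13) = 138.77 dB


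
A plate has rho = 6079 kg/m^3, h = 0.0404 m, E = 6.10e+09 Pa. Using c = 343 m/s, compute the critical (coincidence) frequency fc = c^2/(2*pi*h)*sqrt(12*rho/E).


12*rho/E = 12*6079/6.10e+09 = 1.19587e-05
sqrt(12*rho/E) = sqrt(1.19587e-05) = 0.00345814
c^2/(2*pi*h) = 343^2/(2*pi*0.0404) = 463476
fc = 463476 * 0.00345814 = 1602.8 Hz


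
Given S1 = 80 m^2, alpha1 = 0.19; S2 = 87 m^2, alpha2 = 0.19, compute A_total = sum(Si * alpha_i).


80 * 0.19 = 15.2
87 * 0.19 = 16.53
A_total = 15.2 + 16.53 = 31.73 m^2


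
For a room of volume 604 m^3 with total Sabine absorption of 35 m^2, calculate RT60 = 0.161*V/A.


RT60 = 0.161 * 604 / 35 = 2.7784 s


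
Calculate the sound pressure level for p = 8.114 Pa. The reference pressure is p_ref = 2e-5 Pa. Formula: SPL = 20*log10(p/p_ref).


p / p_ref = 8.114 / 2e-5 = 405700
SPL = 20 * log10(405700) = 112.16 dB


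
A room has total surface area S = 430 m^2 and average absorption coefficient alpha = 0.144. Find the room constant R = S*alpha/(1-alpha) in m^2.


R = 430 * 0.144 / (1 - 0.144) = 72.336 m^2


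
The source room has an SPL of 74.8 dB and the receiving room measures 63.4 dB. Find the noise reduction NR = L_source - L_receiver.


NR = L_source - L_receiver (difference between source and receiving room levels)
NR = 74.8 - 63.4 = 11.4 dB


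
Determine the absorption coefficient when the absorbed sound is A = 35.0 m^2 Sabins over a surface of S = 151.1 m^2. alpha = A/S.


Absorption coefficient = absorbed power / incident power
alpha = A / S = 35.0 / 151.1 = 0.23163


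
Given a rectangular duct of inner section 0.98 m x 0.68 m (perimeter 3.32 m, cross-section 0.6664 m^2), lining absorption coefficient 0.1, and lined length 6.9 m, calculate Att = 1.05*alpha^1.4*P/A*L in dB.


alpha^1.4 = 0.1^1.4 = 0.0398107
Attenuation rate = 1.05 * alpha^1.4 * P / A
= 1.05 * 0.0398107 * 3.32 / 0.6664 = 0.208253 dB/m
Total Att = 0.208253 * 6.9 = 1.4369 dB


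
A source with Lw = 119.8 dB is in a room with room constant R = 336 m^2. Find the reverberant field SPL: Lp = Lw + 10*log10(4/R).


4/R = 4/336 = 0.0119048
Lp = 119.8 + 10*log10(0.0119048) = 100.56 dB


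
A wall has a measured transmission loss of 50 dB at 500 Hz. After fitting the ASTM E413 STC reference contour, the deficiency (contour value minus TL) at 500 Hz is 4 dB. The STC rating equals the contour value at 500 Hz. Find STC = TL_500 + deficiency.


By ASTM E413, STC = value of the fitted reference contour at 500 Hz.
Contour value at 500 Hz = TL_500 + deficiency = 50 + 4 = 54
STC = 54


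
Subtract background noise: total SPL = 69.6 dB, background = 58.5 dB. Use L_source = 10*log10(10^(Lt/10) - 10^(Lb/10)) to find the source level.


10^(69.6/10) = 9.12011e+06
10^(58.5/10) = 707946
Difference = 9.12011e+06 - 707946 = 8.41216e+06
L_source = 10*log10(8.41216e+06) = 69.249 dB


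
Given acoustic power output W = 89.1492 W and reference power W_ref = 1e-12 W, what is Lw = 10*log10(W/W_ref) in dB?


W / W_ref = 89.1492 / 1e-12 = 8.91492e+13
Lw = 10 * log10(8.91492e+13) = 139.5 dB


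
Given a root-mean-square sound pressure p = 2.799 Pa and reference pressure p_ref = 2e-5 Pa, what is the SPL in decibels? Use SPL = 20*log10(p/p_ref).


p / p_ref = 2.799 / 2e-5 = 139950
SPL = 20 * log10(139950) = 102.92 dB


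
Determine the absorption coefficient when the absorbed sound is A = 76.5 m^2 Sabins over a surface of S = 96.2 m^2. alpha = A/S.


Absorption coefficient = absorbed power / incident power
alpha = A / S = 76.5 / 96.2 = 0.79522


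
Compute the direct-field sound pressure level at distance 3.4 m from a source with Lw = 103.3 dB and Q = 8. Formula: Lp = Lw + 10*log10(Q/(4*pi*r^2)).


4*pi*r^2 = 4*pi*3.4^2 = 145.267 m^2
Q / (4*pi*r^2) = 8 / 145.267 = 0.055071
Lp = 103.3 + 10*log10(0.055071) = 90.709 dB


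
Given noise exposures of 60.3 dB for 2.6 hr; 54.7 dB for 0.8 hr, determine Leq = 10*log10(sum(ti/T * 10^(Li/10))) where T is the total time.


T_total = 2.6 + 0.8 = 3.4 hr
(2.6/3.4) * 10^(60.3/10) = 819397
(0.8/3.4) * 10^(54.7/10) = 69440.2
Sum = 819397 + 69440.2 = 888837
Leq = 10*log10(888837) = 59.488 dB


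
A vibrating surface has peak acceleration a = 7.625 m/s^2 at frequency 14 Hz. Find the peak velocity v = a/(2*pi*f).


omega = 2*pi*f = 2*pi*14 = 87.9646 rad/s
v = a / omega = 7.625 / 87.9646 = 0.086683 m/s


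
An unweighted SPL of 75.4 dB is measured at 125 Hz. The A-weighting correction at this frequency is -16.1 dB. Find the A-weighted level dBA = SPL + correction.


A-weighting table: 125 Hz -> -16.1 dB correction
SPL_A = SPL + correction = 75.4 + (-16.1) = 59.3 dBA


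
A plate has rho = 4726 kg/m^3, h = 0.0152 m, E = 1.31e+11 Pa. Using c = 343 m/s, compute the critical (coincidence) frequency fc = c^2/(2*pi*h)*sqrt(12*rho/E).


12*rho/E = 12*4726/1.31e+11 = 4.32916e-07
sqrt(12*rho/E) = sqrt(4.32916e-07) = 0.000657964
c^2/(2*pi*h) = 343^2/(2*pi*0.0152) = 1.23187e+06
fc = 1.23187e+06 * 0.000657964 = 810.53 Hz


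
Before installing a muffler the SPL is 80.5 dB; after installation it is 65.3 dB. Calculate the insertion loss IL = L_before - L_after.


Insertion loss = SPL without muffler - SPL with muffler
IL = 80.5 - 65.3 = 15.2 dB


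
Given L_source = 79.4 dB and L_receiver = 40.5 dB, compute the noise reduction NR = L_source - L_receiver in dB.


NR = L_source - L_receiver (difference between source and receiving room levels)
NR = 79.4 - 40.5 = 38.9 dB


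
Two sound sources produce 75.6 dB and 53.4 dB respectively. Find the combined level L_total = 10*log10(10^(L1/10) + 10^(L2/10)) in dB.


10^(75.6/10) = 3.63078e+07
10^(53.4/10) = 218776
Sum = 3.63078e+07 + 218776 = 3.65266e+07
L_total = 10*log10(3.65266e+07) = 75.626 dB


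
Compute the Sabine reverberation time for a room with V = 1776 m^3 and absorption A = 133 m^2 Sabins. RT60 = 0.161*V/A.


RT60 = 0.161 * 1776 / 133 = 2.1499 s


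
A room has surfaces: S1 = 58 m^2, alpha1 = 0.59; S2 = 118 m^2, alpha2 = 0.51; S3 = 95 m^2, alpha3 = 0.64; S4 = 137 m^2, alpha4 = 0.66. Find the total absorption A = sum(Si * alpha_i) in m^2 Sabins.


58 * 0.59 = 34.22
118 * 0.51 = 60.18
95 * 0.64 = 60.8
137 * 0.66 = 90.42
A_total = 34.22 + 60.18 + 60.8 + 90.42 = 245.62 m^2


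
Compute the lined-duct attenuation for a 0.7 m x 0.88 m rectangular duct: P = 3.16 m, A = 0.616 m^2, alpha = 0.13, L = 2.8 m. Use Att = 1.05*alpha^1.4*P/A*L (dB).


alpha^1.4 = 0.13^1.4 = 0.0574805
Attenuation rate = 1.05 * alpha^1.4 * P / A
= 1.05 * 0.0574805 * 3.16 / 0.616 = 0.309611 dB/m
Total Att = 0.309611 * 2.8 = 0.86691 dB


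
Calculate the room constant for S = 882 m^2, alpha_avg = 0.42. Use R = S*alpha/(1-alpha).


R = 882 * 0.42 / (1 - 0.42) = 638.69 m^2


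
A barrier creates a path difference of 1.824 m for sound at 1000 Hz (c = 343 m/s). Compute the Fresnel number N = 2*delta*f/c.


N = 2*delta*f/c = 2*delta/lambda, where lambda = c/f
lambda = 343 / 1000 = 0.343 m
N = 2 * 1.824 / 0.343 = 10.636


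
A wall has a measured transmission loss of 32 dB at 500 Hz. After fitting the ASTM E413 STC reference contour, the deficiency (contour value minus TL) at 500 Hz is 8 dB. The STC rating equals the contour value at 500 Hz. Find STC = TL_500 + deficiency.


By ASTM E413, STC = value of the fitted reference contour at 500 Hz.
Contour value at 500 Hz = TL_500 + deficiency = 32 + 8 = 40
STC = 40


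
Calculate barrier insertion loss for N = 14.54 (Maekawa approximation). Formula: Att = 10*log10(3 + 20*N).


3 + 20*N = 3 + 20*14.54 = 293.8
Att = 10*log10(293.8) = 24.681 dB


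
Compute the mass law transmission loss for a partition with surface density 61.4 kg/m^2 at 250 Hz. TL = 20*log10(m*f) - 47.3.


m * f = 61.4 * 250 = 15350
20*log10(15350) = 83.7222 dB
TL = 83.7222 - 47.3 = 36.422 dB


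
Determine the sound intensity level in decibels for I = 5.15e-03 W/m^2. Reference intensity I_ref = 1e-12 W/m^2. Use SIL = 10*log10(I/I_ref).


I / I_ref = 5.15e-03 / 1e-12 = 5.15e+09
SIL = 10 * log10(5.15e+09) = 97.118 dB


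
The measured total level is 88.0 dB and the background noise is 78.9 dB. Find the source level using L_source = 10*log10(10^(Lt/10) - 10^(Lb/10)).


10^(88.0/10) = 6.30957e+08
10^(78.9/10) = 7.76247e+07
Difference = 6.30957e+08 - 7.76247e+07 = 5.53332e+08
L_source = 10*log10(5.53332e+08) = 87.43 dB


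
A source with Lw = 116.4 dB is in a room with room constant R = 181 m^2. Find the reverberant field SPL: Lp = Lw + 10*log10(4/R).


4/R = 4/181 = 0.0220994
Lp = 116.4 + 10*log10(0.0220994) = 99.844 dB


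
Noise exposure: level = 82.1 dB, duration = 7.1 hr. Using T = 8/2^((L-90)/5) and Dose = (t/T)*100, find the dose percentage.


T_allowed = 8 / 2^((82.1 - 90)/5) = 23.9176 hr
Dose = 7.1 / 23.9176 * 100 = 29.685 %


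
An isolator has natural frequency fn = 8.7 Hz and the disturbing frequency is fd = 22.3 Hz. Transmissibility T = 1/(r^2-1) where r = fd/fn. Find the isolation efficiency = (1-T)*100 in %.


r = 22.3 / 8.7 = 2.56322
r^2 - 1 = 2.56322^2 - 1 = 5.5701
T = 1/5.5701 = 0.17953
Efficiency = (1 - 0.17953)*100 = 82.047 %


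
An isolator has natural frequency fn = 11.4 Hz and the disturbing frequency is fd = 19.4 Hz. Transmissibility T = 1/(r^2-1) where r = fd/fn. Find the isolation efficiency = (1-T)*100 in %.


r = 19.4 / 11.4 = 1.70175
r^2 - 1 = 1.70175^2 - 1 = 1.89595
T = 1/1.89595 = 0.52744
Efficiency = (1 - 0.52744)*100 = 47.256 %


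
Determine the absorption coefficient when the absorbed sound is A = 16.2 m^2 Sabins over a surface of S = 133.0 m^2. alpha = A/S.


Absorption coefficient = absorbed power / incident power
alpha = A / S = 16.2 / 133.0 = 0.1218


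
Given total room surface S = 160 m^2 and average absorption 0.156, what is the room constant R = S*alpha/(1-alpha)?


R = 160 * 0.156 / (1 - 0.156) = 29.573 m^2


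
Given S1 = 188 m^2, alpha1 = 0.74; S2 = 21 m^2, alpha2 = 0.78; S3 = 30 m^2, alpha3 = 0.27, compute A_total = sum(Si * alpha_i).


188 * 0.74 = 139.12
21 * 0.78 = 16.38
30 * 0.27 = 8.1
A_total = 139.12 + 16.38 + 8.1 = 163.6 m^2


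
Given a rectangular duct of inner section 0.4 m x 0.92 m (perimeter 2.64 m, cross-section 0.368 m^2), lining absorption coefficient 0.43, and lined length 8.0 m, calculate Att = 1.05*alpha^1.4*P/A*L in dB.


alpha^1.4 = 0.43^1.4 = 0.3068
Attenuation rate = 1.05 * alpha^1.4 * P / A
= 1.05 * 0.3068 * 2.64 / 0.368 = 2.311 dB/m
Total Att = 2.311 * 8.0 = 18.488 dB


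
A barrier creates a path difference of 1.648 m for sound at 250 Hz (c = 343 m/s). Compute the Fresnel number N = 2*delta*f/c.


N = 2*delta*f/c = 2*delta/lambda, where lambda = c/f
lambda = 343 / 250 = 1.372 m
N = 2 * 1.648 / 1.372 = 2.4023


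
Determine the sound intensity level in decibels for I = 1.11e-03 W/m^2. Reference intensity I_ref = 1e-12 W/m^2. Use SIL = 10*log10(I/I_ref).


I / I_ref = 1.11e-03 / 1e-12 = 1.11e+09
SIL = 10 * log10(1.11e+09) = 90.453 dB


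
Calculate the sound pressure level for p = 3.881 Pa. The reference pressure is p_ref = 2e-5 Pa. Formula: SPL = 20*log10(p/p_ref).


p / p_ref = 3.881 / 2e-5 = 194050
SPL = 20 * log10(194050) = 105.76 dB


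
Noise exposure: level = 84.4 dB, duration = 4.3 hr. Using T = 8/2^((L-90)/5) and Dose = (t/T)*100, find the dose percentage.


T_allowed = 8 / 2^((84.4 - 90)/5) = 17.3878 hr
Dose = 4.3 / 17.3878 * 100 = 24.73 %


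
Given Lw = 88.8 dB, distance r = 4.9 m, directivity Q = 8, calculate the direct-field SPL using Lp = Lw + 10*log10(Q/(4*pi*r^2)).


4*pi*r^2 = 4*pi*4.9^2 = 301.719 m^2
Q / (4*pi*r^2) = 8 / 301.719 = 0.0265147
Lp = 88.8 + 10*log10(0.0265147) = 73.035 dB


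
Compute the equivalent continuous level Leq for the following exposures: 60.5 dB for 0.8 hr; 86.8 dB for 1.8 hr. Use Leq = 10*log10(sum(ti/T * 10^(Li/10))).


T_total = 0.8 + 1.8 = 2.6 hr
(0.8/2.6) * 10^(60.5/10) = 345236
(1.8/2.6) * 10^(86.8/10) = 3.31359e+08
Sum = 345236 + 3.31359e+08 = 3.31704e+08
Leq = 10*log10(3.31704e+08) = 85.208 dB


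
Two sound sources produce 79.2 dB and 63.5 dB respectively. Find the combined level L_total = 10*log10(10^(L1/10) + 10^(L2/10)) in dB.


10^(79.2/10) = 8.31764e+07
10^(63.5/10) = 2.23872e+06
Sum = 8.31764e+07 + 2.23872e+06 = 8.54151e+07
L_total = 10*log10(8.54151e+07) = 79.315 dB


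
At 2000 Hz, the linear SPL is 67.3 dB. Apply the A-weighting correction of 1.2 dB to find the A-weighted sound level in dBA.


A-weighting table: 2000 Hz -> 1.2 dB correction
SPL_A = SPL + correction = 67.3 + (1.2) = 68.5 dBA


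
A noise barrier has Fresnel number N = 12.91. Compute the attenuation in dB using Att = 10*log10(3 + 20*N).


3 + 20*N = 3 + 20*12.91 = 261.2
Att = 10*log10(261.2) = 24.17 dB


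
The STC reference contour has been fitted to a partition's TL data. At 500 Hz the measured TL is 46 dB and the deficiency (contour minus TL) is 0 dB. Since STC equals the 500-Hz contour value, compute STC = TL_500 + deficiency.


By ASTM E413, STC = value of the fitted reference contour at 500 Hz.
Contour value at 500 Hz = TL_500 + deficiency = 46 + 0 = 46
STC = 46


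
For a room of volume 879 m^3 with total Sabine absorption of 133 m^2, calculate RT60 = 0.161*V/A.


RT60 = 0.161 * 879 / 133 = 1.0641 s


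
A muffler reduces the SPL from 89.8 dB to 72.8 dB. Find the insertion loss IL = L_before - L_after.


Insertion loss = SPL without muffler - SPL with muffler
IL = 89.8 - 72.8 = 17 dB


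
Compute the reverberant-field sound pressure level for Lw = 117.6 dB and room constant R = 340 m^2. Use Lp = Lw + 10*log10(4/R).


4/R = 4/340 = 0.0117647
Lp = 117.6 + 10*log10(0.0117647) = 98.306 dB


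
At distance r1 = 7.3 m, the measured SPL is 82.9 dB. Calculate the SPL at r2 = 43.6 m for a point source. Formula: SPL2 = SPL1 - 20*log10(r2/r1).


r2/r1 = 43.6/7.3 = 5.9726
Correction = 20*log10(5.9726) = 15.5233 dB
SPL2 = 82.9 - 15.5233 = 67.377 dB


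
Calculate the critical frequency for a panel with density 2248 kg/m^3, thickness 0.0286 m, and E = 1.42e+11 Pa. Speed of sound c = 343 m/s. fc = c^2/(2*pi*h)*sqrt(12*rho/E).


12*rho/E = 12*2248/1.42e+11 = 1.89972e-07
sqrt(12*rho/E) = sqrt(1.89972e-07) = 0.000435858
c^2/(2*pi*h) = 343^2/(2*pi*0.0286) = 654700
fc = 654700 * 0.000435858 = 285.36 Hz


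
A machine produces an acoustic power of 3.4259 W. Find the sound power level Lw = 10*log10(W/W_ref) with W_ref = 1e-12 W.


W / W_ref = 3.4259 / 1e-12 = 3.4259e+12
Lw = 10 * log10(3.4259e+12) = 125.35 dB


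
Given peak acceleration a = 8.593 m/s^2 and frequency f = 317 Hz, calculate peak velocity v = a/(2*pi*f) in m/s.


omega = 2*pi*f = 2*pi*317 = 1991.77 rad/s
v = a / omega = 8.593 / 1991.77 = 0.0043143 m/s


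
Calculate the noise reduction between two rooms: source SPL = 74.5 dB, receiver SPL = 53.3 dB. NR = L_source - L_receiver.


NR = L_source - L_receiver (difference between source and receiving room levels)
NR = 74.5 - 53.3 = 21.2 dB


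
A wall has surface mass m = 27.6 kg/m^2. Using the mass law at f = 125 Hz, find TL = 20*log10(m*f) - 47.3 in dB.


m * f = 27.6 * 125 = 3450
20*log10(3450) = 70.7564 dB
TL = 70.7564 - 47.3 = 23.456 dB


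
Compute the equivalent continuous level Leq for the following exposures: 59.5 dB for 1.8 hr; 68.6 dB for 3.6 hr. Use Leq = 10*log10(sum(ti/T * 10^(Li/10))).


T_total = 1.8 + 3.6 = 5.4 hr
(1.8/5.4) * 10^(59.5/10) = 297084
(3.6/5.4) * 10^(68.6/10) = 4.82957e+06
Sum = 297084 + 4.82957e+06 = 5.12665e+06
Leq = 10*log10(5.12665e+06) = 67.098 dB


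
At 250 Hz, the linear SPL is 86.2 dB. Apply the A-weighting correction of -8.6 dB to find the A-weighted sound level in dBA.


A-weighting table: 250 Hz -> -8.6 dB correction
SPL_A = SPL + correction = 86.2 + (-8.6) = 77.6 dBA


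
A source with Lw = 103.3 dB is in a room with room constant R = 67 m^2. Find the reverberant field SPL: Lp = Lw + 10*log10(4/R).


4/R = 4/67 = 0.0597015
Lp = 103.3 + 10*log10(0.0597015) = 91.06 dB


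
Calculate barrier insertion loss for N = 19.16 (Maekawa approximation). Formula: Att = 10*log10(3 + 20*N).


3 + 20*N = 3 + 20*19.16 = 386.2
Att = 10*log10(386.2) = 25.868 dB


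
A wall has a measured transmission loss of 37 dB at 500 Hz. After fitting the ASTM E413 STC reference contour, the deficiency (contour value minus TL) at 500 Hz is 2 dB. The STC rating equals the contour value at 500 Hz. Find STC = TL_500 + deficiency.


By ASTM E413, STC = value of the fitted reference contour at 500 Hz.
Contour value at 500 Hz = TL_500 + deficiency = 37 + 2 = 39
STC = 39


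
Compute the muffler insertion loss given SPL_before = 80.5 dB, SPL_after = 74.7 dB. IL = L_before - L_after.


Insertion loss = SPL without muffler - SPL with muffler
IL = 80.5 - 74.7 = 5.8 dB


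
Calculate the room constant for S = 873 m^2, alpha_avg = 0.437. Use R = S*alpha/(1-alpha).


R = 873 * 0.437 / (1 - 0.437) = 677.62 m^2


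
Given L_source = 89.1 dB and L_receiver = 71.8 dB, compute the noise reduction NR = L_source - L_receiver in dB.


NR = L_source - L_receiver (difference between source and receiving room levels)
NR = 89.1 - 71.8 = 17.3 dB


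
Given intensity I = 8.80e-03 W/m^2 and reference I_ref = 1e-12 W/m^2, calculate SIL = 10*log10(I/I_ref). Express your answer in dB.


I / I_ref = 8.80e-03 / 1e-12 = 8.8e+09
SIL = 10 * log10(8.8e+09) = 99.445 dB


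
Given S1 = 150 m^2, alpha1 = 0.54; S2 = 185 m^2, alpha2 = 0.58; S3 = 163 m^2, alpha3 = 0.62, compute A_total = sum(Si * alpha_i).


150 * 0.54 = 81
185 * 0.58 = 107.3
163 * 0.62 = 101.06
A_total = 81 + 107.3 + 101.06 = 289.36 m^2


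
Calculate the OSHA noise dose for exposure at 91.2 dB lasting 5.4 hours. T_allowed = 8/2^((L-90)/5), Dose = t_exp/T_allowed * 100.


T_allowed = 8 / 2^((91.2 - 90)/5) = 6.77396 hr
Dose = 5.4 / 6.77396 * 100 = 79.717 %


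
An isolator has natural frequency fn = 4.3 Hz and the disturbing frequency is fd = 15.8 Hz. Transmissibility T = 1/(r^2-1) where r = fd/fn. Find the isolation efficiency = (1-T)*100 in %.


r = 15.8 / 4.3 = 3.67442
r^2 - 1 = 3.67442^2 - 1 = 12.5014
T = 1/12.5014 = 0.079991
Efficiency = (1 - 0.079991)*100 = 92.001 %


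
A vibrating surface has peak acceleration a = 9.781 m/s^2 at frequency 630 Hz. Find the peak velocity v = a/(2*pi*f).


omega = 2*pi*f = 2*pi*630 = 3958.41 rad/s
v = a / omega = 9.781 / 3958.41 = 0.0024709 m/s


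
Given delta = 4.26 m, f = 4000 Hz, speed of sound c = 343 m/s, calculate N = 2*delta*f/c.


N = 2*delta*f/c = 2*delta/lambda, where lambda = c/f
lambda = 343 / 4000 = 0.08575 m
N = 2 * 4.26 / 0.08575 = 99.359


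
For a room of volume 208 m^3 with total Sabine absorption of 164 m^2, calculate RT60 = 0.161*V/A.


RT60 = 0.161 * 208 / 164 = 0.2042 s


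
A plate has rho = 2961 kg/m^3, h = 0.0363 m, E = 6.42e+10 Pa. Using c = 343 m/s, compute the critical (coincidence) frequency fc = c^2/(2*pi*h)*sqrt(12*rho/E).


12*rho/E = 12*2961/6.42e+10 = 5.53458e-07
sqrt(12*rho/E) = sqrt(5.53458e-07) = 0.000743948
c^2/(2*pi*h) = 343^2/(2*pi*0.0363) = 515824
fc = 515824 * 0.000743948 = 383.75 Hz


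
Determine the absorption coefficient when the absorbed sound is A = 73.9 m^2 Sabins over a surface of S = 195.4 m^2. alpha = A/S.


Absorption coefficient = absorbed power / incident power
alpha = A / S = 73.9 / 195.4 = 0.3782


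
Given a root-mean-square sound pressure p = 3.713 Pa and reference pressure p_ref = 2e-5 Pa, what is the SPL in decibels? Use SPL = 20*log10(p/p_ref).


p / p_ref = 3.713 / 2e-5 = 185650
SPL = 20 * log10(185650) = 105.37 dB
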